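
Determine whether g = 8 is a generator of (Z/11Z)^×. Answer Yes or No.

φ(11) = 11 − 1 = 10 = 2 · 5.
An element g generates (Z/11Z)^× iff g^(10/q) ≢ 1 (mod 11) for each prime q ∈ {2, 5}.
8^5 ≡ 10 (mod 11)  [q = 2: ≢ 1 ✓]
8^2 ≡ 9 (mod 11)  [q = 5: ≢ 1 ✓]
None equal 1, so ord_11(8) = 10: 8 is a primitive root.

Yes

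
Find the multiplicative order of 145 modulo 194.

48

The order of 145 must divide φ(194) = φ(2)·φ(97) = 1·96 = 96 = 2^5 · 3.
Divisors of 96: 1, 2, 3, 4, 6, 8, 12, 16, 24, 32, 48, 96.
Check 145^d mod 194 for each divisor in increasing order:
145^1 ≡ 145 (mod 194)
145^2 ≡ 73 (mod 194)
145^3 ≡ 109 (mod 194)
145^4 ≡ 91 (mod 194)
145^6 ≡ 47 (mod 194)
145^8 ≡ 133 (mod 194)
145^12 ≡ 75 (mod 194)
145^16 ≡ 35 (mod 194)
145^24 ≡ 193 (mod 194)
145^32 ≡ 61 (mod 194)
145^48 ≡ 1 (mod 194) ✓
Hence ord(145) = 48.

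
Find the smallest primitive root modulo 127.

3

φ(127) = 127 − 1 = 126 = 2 · 3^2 · 7.
g is a primitive root iff g^(126/q) ≢ 1 (mod 127) for each prime q ∈ {2, 3, 7}.
g = 2: 2^63 ≡ 1 — hits 1, so not a primitive root.
g = 3: 3^63 ≡ 126; 3^42 ≡ 107; 3^18 ≡ 4 — none is 1, so 3 is a primitive root.
Hence the least primitive root of 127 is 3.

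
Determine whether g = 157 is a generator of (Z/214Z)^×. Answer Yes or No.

Yes

φ(214) = φ(2)·φ(107) = 1·106 = 106 = 2 · 53.
An element g generates (Z/214Z)^× iff g^(106/q) ≢ 1 (mod 214) for each prime q ∈ {2, 53}.
157^53 ≡ 213 (mod 214)  [q = 2: ≢ 1 ✓]
157^2 ≡ 39 (mod 214)  [q = 53: ≢ 1 ✓]
Every test exponent gives a nontrivial residue, hence 157 generates the full group.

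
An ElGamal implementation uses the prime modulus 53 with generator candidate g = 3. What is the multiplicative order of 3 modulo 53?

52

ord(3) | φ(53) = 53 − 1 = 52 = 2^2 · 13.
Divisors of 52: 1, 2, 4, 13, 26, 52.
Test each divisor d:
3^1 ≡ 3 (mod 53)
3^2 ≡ 9 (mod 53)
3^4 ≡ 28 (mod 53)
3^13 ≡ 30 (mod 53)
3^26 ≡ 52 (mod 53)
3^52 ≡ 1 (mod 53) ✓
The smallest such exponent is 52, so the order of 3 is 52.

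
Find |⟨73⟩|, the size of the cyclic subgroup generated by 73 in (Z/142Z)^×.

ord(73) | φ(142) = φ(2)·φ(71) = 1·70 = 70 = 2 · 5 · 7.
Divisors of 70: 1, 2, 5, 7, 10, 14, 35, 70.
Evaluate successive powers at the divisors of 70:
73^1 ≡ 73 (mod 142)
73^2 ≡ 75 (mod 142)
73^5 ≡ 103 (mod 142)
73^7 ≡ 57 (mod 142)
73^10 ≡ 101 (mod 142)
73^14 ≡ 125 (mod 142)
73^35 ≡ 1 (mod 142) ✓
The smallest such exponent is 35, so the order of 73 is 35.

35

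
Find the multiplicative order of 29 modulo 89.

88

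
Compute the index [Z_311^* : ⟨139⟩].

Since 139 ∈ (Z/311Z)^×, its order divides φ(311) = 311 − 1 = 310 = 2 · 5 · 31.
Divisors of 310: 1, 2, 5, 10, 31, 62, 155, 310.
Evaluate successive powers at the divisors of 310:
139^1 ≡ 139
139^2 ≡ 39
139^5 ≡ 250
139^10 ≡ 300
139^31 ≡ 36
139^62 ≡ 52
139^155 ≡ 1
Thus |⟨139⟩| = ord(139) = 155.
The index is φ(311) / ord(139) = 310 / 155 = 2.

2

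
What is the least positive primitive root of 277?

φ(277) = 277 − 1 = 276 = 2^2 · 3 · 23.
g is a primitive root iff g^(276/q) ≢ 1 (mod 277) for each prime q ∈ {2, 3, 23}.
g = 2: 2^138 ≡ 276; 2^92 ≡ 1 — hits 1, so not a primitive root.
g = 3: 3^138 ≡ 1 — hits 1, so not a primitive root.
g = 4: 4^138 ≡ 1 — hits 1, so not a primitive root.
g = 5: 5^138 ≡ 276; 5^92 ≡ 116; 5^12 ≡ 27 — none is 1, so 5 is a primitive root.
So 5 is the smallest generator of (Z/277Z)^×.

5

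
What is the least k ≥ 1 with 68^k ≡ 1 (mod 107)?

The order of 68 must divide φ(107) = 107 − 1 = 106 = 2 · 53.
Divisors of 106: 1, 2, 53, 106.
Evaluate successive powers at the divisors of 106:
68^1 ≡ 68 (mod 107)
68^2 ≡ 23 (mod 107)
68^53 ≡ 106 (mod 107)
68^106 ≡ 1 (mod 107) ✓
Therefore the multiplicative order of 68 modulo 107 is 106.

106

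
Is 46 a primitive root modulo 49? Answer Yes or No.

No

φ(49) = φ(7^2) = 7·(7−1) = 42 = 2 · 3 · 7.
46 is a primitive root mod 49 iff 46^(φ(49)/q) ≢ 1 for every prime q | φ(49), i.e. q ∈ {2, 3, 7}.
46^21 ≡ 1 (mod 49)  [q = 2: ≡ 1 ✗]
46^14 ≡ 30 (mod 49)  [q = 3: ≢ 1 ✓]
46^6 ≡ 43 (mod 49)  [q = 7: ≢ 1 ✓]
The check at q = 2 fails, so 46 generates a proper subgroup.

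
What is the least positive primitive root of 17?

φ(17) = 17 − 1 = 16 = 2^4.
Test candidates g = 2, 3, … against the prime factors q ∈ {2} of φ(17): g is a generator iff g^(16/q) ≢ 1 for every such q.
g = 2: 2^8 ≡ 1 — hits 1, so not a primitive root.
g = 3: 3^8 ≡ 16 — none is 1, so 3 is a primitive root.
So 3 is the smallest generator of (Z/17Z)^×.

3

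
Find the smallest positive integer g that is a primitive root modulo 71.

7

φ(71) = 71 − 1 = 70 = 2 · 5 · 7.
g is a primitive root iff g^(70/q) ≢ 1 (mod 71) for each prime q ∈ {2, 5, 7}.
g = 2: 2^35 ≡ 1 — hits 1, so not a primitive root.
g = 3: 3^35 ≡ 1 — hits 1, so not a primitive root.
g = 4: 4^35 ≡ 1 — hits 1, so not a primitive root.
g = 5: 5^35 ≡ 1 — hits 1, so not a primitive root.
g = 6: 6^35 ≡ 1 — hits 1, so not a primitive root.
g = 7: 7^35 ≡ 70; 7^14 ≡ 54; 7^10 ≡ 45 — none is 1, so 7 is a primitive root.
The smallest primitive root modulo 71 is 7.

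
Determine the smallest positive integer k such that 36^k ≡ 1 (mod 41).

Since 36 ∈ (Z/41Z)^×, its order divides φ(41) = 41 − 1 = 40 = 2^3 · 5.
Divisors of 40: 1, 2, 4, 5, 8, 10, 20, 40.
Check 36^d mod 41 for each divisor in increasing order:
36^1 ≡ 36 (mod 41)
36^2 ≡ 25 (mod 41)
36^4 ≡ 10 (mod 41)
36^5 ≡ 32 (mod 41)
36^8 ≡ 18 (mod 41)
36^10 ≡ 40 (mod 41)
36^20 ≡ 1 (mod 41) ✓
The smallest such exponent is 20, so the order of 36 is 20.

20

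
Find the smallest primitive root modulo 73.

5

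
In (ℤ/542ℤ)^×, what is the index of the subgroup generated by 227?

Since 227 ∈ (Z/542Z)^×, its order divides φ(542) = φ(2)·φ(271) = 1·270 = 270 = 2 · 3^3 · 5.
Divisors of 270: 1, 2, 3, 5, 6, 9, 10, 15, 18, 27, 30, 45, 54, 90, 135, 270.
Check 227^d mod 542 for each divisor in increasing order:
227^1 ≡ 227 (mod 542)
227^2 ≡ 39 (mod 542)
227^3 ≡ 181 (mod 542)
227^5 ≡ 13 (mod 542)
227^6 ≡ 241 (mod 542)
227^9 ≡ 261 (mod 542)
227^10 ≡ 169 (mod 542)
227^15 ≡ 29 (mod 542)
227^18 ≡ 371 (mod 542)
227^27 ≡ 355 (mod 542)
227^30 ≡ 299 (mod 542)
227^45 ≡ 541 (mod 542)
227^54 ≡ 281 (mod 542)
227^90 ≡ 1 (mod 542) ✓
So ord_542(227) = 90, hence |⟨227⟩| = 90.
The index is φ(542) / ord(227) = 270 / 90 = 3.

3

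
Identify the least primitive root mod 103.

5

φ(103) = 103 − 1 = 102 = 2 · 3 · 17.
Test candidates g = 2, 3, … against the prime factors q ∈ {2, 3, 17} of φ(103): g is a generator iff g^(102/q) ≢ 1 for every such q.
g = 2: 2^51 ≡ 1 — hits 1, so not a primitive root.
g = 3: 3^51 ≡ 102; 3^34 ≡ 1 — hits 1, so not a primitive root.
g = 4: 4^51 ≡ 1 — hits 1, so not a primitive root.
g = 5: 5^51 ≡ 102; 5^34 ≡ 56; 5^6 ≡ 72 — none is 1, so 5 is a primitive root.
Hence the least primitive root of 103 is 5.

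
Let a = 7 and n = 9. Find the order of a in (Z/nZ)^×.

ord(7) | φ(9) = φ(3^2) = 3·(3−1) = 6 = 2 · 3.
Divisors of 6: 1, 2, 3, 6.
Check 7^d mod 9 for each divisor in increasing order:
7^1 ≡ 7 (mod 9)
7^2 ≡ 4 (mod 9)
7^3 ≡ 1 (mod 9) ✓
Hence ord(7) = 3.

3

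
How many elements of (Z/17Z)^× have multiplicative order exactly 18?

φ(17) = 17 − 1 = 16 = 2^4.
In a cyclic group of order 16, there are φ(d) elements of order d for each divisor d of 16, and zero for non-divisors.
Since 18 ∤ 16, the count is 0.

0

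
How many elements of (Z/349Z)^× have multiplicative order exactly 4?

2

φ(349) = 349 − 1 = 348 = 2^2 · 3 · 29.
In a cyclic group of order 348, there are φ(d) elements of order d for each divisor d of 348, and zero for non-divisors.
4 = 2^2 divides 348, and φ(4) = 2.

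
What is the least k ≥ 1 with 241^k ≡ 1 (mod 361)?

342

The order of 241 must divide φ(361) = φ(19^2) = 19·(19−1) = 342 = 2 · 3^2 · 19.
Divisors of 342: 1, 2, 3, 6, 9, 18, 19, 38, 57, 114, 171, 342.
Check 241^d mod 361 for each divisor in increasing order:
241^1 ≡ 241
241^2 ≡ 321
241^3 ≡ 107
241^6 ≡ 258
241^9 ≡ 170
241^18 ≡ 20
241^19 ≡ 127
241^38 ≡ 245
241^57 ≡ 69
241^114 ≡ 68
241^171 ≡ 360
241^342 ≡ 1
The smallest such exponent is 342, so the order of 241 is 342.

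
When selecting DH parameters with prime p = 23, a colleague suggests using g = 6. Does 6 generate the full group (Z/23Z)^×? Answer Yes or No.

No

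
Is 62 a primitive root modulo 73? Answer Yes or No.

φ(73) = 73 − 1 = 72 = 2^3 · 3^2.
It suffices to check that the order of 62 is not a proper divisor of 72: compute 62^(72/q) for q ∈ {2, 3}.
62^36 ≡ 72 (mod 73)  [q = 2: ≢ 1 ✓]
62^24 ≡ 8 (mod 73)  [q = 3: ≢ 1 ✓]
All checks pass, so 62 has order 72 and is a primitive root modulo 73.

Yes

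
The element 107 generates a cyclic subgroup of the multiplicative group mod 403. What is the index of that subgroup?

24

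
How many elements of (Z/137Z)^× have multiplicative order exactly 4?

2

φ(137) = 137 − 1 = 136 = 2^3 · 17.
In a cyclic group of order 136, there are φ(d) elements of order d for each divisor d of 136, and zero for non-divisors.
4 = 2^2 divides 136, and φ(4) = 2.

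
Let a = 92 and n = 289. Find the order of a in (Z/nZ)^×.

By Lagrange's theorem, ord_289(92) divides φ(289) = φ(17^2) = 17·(17−1) = 272 = 2^4 · 17.
Divisors of 272: 1, 2, 4, 8, 16, 17, 34, 68, 136, 272.
Test each divisor d:
92^1 ≡ 92
92^2 ≡ 83
92^4 ≡ 242
92^8 ≡ 186
92^16 ≡ 205
92^17 ≡ 75
92^34 ≡ 134
92^68 ≡ 38
92^136 ≡ 288
92^272 ≡ 1
So ord_289(92) = 272.

272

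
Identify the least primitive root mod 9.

2

φ(9) = φ(3^2) = 3·(3−1) = 6 = 2 · 3.
g is a primitive root iff g^(6/q) ≢ 1 (mod 9) for each prime q ∈ {2, 3}.
g = 2: 2^3 ≡ 8; 2^2 ≡ 4 — none is 1, so 2 is a primitive root.
The smallest primitive root modulo 9 is 2.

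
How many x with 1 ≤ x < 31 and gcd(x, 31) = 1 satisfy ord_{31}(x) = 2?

1

φ(31) = 31 − 1 = 30 = 2 · 3 · 5.
In a cyclic group of order 30, there are φ(d) elements of order d for each divisor d of 30, and zero for non-divisors.
2 | 30, and φ(2) = 2 − 1 = 1.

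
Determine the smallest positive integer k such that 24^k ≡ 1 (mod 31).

30

The order of 24 must divide φ(31) = 31 − 1 = 30 = 2 · 3 · 5.
Divisors of 30: 1, 2, 3, 5, 6, 10, 15, 30.
Evaluate successive powers at the divisors of 30:
24^1 ≡ 24 (mod 31)
24^2 ≡ 18 (mod 31)
24^3 ≡ 29 (mod 31)
24^5 ≡ 26 (mod 31)
24^6 ≡ 4 (mod 31)
24^10 ≡ 25 (mod 31)
24^15 ≡ 30 (mod 31)
24^30 ≡ 1 (mod 31) ✓
The smallest such exponent is 30, so the order of 24 is 30.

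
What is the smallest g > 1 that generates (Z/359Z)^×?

7

φ(359) = 359 − 1 = 358 = 2 · 179.
g is a primitive root iff g^(358/q) ≢ 1 (mod 359) for each prime q ∈ {2, 179}.
g = 2: 2^179 ≡ 1 — hits 1, so not a primitive root.
g = 3: 3^179 ≡ 1 — hits 1, so not a primitive root.
g = 4: 4^179 ≡ 1 — hits 1, so not a primitive root.
g = 5: 5^179 ≡ 1 — hits 1, so not a primitive root.
g = 6: 6^179 ≡ 1 — hits 1, so not a primitive root.
g = 7: 7^179 ≡ 358; 7^2 ≡ 49 — none is 1, so 7 is a primitive root.
Hence the least primitive root of 359 is 7.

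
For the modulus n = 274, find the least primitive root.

3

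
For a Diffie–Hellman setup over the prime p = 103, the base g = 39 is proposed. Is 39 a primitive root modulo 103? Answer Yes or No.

φ(103) = 103 − 1 = 102 = 2 · 3 · 17.
Test 39^(102/q) mod 103 for each prime factor q of 102:
39^51 ≡ 102 (mod 103)  [q = 2: ≢ 1 ✓]
39^34 ≡ 1 (mod 103)  [q = 3: ≡ 1 ✗]
39^6 ≡ 81 (mod 103)  [q = 17: ≢ 1 ✓]
Since 39^34 ≡ 1, the order of 39 divides 34 < 102, so 39 is not a primitive root.

No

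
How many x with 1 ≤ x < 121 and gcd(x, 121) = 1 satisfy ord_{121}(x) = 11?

10

φ(121) = φ(11^2) = 11·(11−1) = 110 = 2 · 5 · 11.
In a cyclic group of order 110, there are φ(d) elements of order d for each divisor d of 110, and zero for non-divisors.
11 | 110, and φ(11) = 11 − 1 = 10.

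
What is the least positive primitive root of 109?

φ(109) = 109 − 1 = 108 = 2^2 · 3^3.
Test candidates g = 2, 3, … against the prime factors q ∈ {2, 3} of φ(109): g is a generator iff g^(108/q) ≢ 1 for every such q.
g = 2: 2^54 ≡ 108; 2^36 ≡ 1 — hits 1, so not a primitive root.
g = 3: 3^54 ≡ 1 — hits 1, so not a primitive root.
g = 4: 4^54 ≡ 1 — hits 1, so not a primitive root.
g = 5: 5^54 ≡ 1 — hits 1, so not a primitive root.
g = 6: 6^54 ≡ 108; 6^36 ≡ 63 — none is 1, so 6 is a primitive root.
So 6 is the smallest generator of (Z/109Z)^×.

6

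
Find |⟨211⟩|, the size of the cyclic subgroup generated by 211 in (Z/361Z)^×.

342

The order of 211 must divide φ(361) = φ(19^2) = 19·(19−1) = 342 = 2 · 3^2 · 19.
Divisors of 342: 1, 2, 3, 6, 9, 18, 19, 38, 57, 114, 171, 342.
Check 211^d mod 361 for each divisor in increasing order:
211^1 ≡ 211 (mod 361)
211^2 ≡ 118 (mod 361)
211^3 ≡ 350 (mod 361)
211^6 ≡ 121 (mod 361)
211^9 ≡ 113 (mod 361)
211^18 ≡ 134 (mod 361)
211^19 ≡ 116 (mod 361)
211^38 ≡ 99 (mod 361)
211^57 ≡ 293 (mod 361)
211^114 ≡ 292 (mod 361)
211^171 ≡ 360 (mod 361)
211^342 ≡ 1 (mod 361) ✓
So ord_361(211) = 342.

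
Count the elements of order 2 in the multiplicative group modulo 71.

1

φ(71) = 71 − 1 = 70 = 2 · 5 · 7.
In a cyclic group of order 70, there are φ(d) elements of order d for each divisor d of 70, and zero for non-divisors.
2 | 70, and φ(2) = 2 − 1 = 1.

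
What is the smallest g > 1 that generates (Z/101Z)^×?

2

φ(101) = 101 − 1 = 100 = 2^2 · 5^2.
Test candidates g = 2, 3, … against the prime factors q ∈ {2, 5} of φ(101): g is a generator iff g^(100/q) ≢ 1 for every such q.
g = 2: 2^50 ≡ 100; 2^20 ≡ 95 — none is 1, so 2 is a primitive root.
The smallest primitive root modulo 101 is 2.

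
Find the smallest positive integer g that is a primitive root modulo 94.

φ(94) = φ(2)·φ(47) = 1·46 = 46 = 2 · 23.
g is a primitive root iff g^(46/q) ≢ 1 (mod 94) for each prime q ∈ {2, 23}.
g = 2: gcd(2, 94) = 2 > 1, not a unit — skip.
g = 3: 3^23 ≡ 1 — hits 1, so not a primitive root.
g = 4: gcd(4, 94) = 2 > 1, not a unit — skip.
g = 5: 5^23 ≡ 93; 5^2 ≡ 25 — none is 1, so 5 is a primitive root.
The smallest primitive root modulo 94 is 5.

5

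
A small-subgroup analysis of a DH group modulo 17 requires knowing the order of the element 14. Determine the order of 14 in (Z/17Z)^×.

16

The order of 14 must divide φ(17) = 17 − 1 = 16 = 2^4.
Divisors of 16: 1, 2, 4, 8, 16.
Compute 14^d (mod 17) for the divisors d until we hit 1:
14^1 ≡ 14
14^2 ≡ 9
14^4 ≡ 13
14^8 ≡ 16
14^16 ≡ 1
Therefore the multiplicative order of 14 modulo 17 is 16.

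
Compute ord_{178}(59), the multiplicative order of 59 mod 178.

88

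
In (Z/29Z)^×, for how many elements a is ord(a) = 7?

6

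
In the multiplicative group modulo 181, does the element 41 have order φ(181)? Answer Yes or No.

φ(181) = 181 − 1 = 180 = 2^2 · 3^2 · 5.
It suffices to check that the order of 41 is not a proper divisor of 180: compute 41^(180/q) for q ∈ {2, 3, 5}.
41^90 ≡ 180 (mod 181)  [q = 2: ≢ 1 ✓]
41^60 ≡ 132 (mod 181)  [q = 3: ≢ 1 ✓]
41^36 ≡ 125 (mod 181)  [q = 5: ≢ 1 ✓]
Every test exponent gives a nontrivial residue, hence 41 generates the full group.

Yes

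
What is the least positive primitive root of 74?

φ(74) = φ(2)·φ(37) = 1·36 = 36 = 2^2 · 3^2.
g is a primitive root iff g^(36/q) ≢ 1 (mod 74) for each prime q ∈ {2, 3}.
g = 2: gcd(2, 74) = 2 > 1, not a unit — skip.
g = 3: 3^18 ≡ 1 — hits 1, so not a primitive root.
g = 4: gcd(4, 74) = 2 > 1, not a unit — skip.
g = 5: 5^18 ≡ 73; 5^12 ≡ 47 — none is 1, so 5 is a primitive root.
Hence the least primitive root of 74 is 5.

5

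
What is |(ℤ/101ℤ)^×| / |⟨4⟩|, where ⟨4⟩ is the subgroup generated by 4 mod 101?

2

The order of 4 must divide φ(101) = 101 − 1 = 100 = 2^2 · 5^2.
Divisors of 100: 1, 2, 4, 5, 10, 20, 25, 50, 100.
Evaluate successive powers at the divisors of 100:
4^1 ≡ 4
4^2 ≡ 16
4^4 ≡ 54
4^5 ≡ 14
4^10 ≡ 95
4^20 ≡ 36
4^25 ≡ 100
4^50 ≡ 1
So ord_101(4) = 50, hence |⟨4⟩| = 50.
Index = |(Z/101Z)^×| / |⟨4⟩| = 100 / 50 = 2.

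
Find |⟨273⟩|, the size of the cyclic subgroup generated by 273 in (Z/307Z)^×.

17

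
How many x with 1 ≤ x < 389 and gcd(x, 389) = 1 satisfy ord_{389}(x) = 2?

φ(389) = 389 − 1 = 388 = 2^2 · 97.
(Z/389Z)^× is cyclic (|G| = 388); a cyclic group of order m has exactly φ(d) elements of each order d | m, and none otherwise.
2 | 388, and φ(2) = 2 − 1 = 1.

1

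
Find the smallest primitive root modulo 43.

φ(43) = 43 − 1 = 42 = 2 · 3 · 7.
Test candidates g = 2, 3, … against the prime factors q ∈ {2, 3, 7} of φ(43): g is a generator iff g^(42/q) ≢ 1 for every such q.
g = 2: 2^21 ≡ 42; 2^14 ≡ 1 — hits 1, so not a primitive root.
g = 3: 3^21 ≡ 42; 3^14 ≡ 36; 3^6 ≡ 41 — none is 1, so 3 is a primitive root.
Hence the least primitive root of 43 is 3.

3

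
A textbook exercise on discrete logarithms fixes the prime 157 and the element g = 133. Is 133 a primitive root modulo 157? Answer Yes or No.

Yes

φ(157) = 157 − 1 = 156 = 2^2 · 3 · 13.
133 is a primitive root mod 157 iff 133^(φ(157)/q) ≢ 1 for every prime q | φ(157), i.e. q ∈ {2, 3, 13}.
133^78 ≡ 156 (mod 157)  [q = 2: ≢ 1 ✓]
133^52 ≡ 12 (mod 157)  [q = 3: ≢ 1 ✓]
133^12 ≡ 14 (mod 157)  [q = 13: ≢ 1 ✓]
Every test exponent gives a nontrivial residue, hence 133 generates the full group.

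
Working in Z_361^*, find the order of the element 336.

Since 336 ∈ (Z/361Z)^×, its order divides φ(361) = φ(19^2) = 19·(19−1) = 342 = 2 · 3^2 · 19.
Divisors of 342: 1, 2, 3, 6, 9, 18, 19, 38, 57, 114, 171, 342.
Check 336^d mod 361 for each divisor in increasing order:
336^1 ≡ 336 (mod 361)
336^2 ≡ 264 (mod 361)
336^3 ≡ 259 (mod 361)
336^6 ≡ 296 (mod 361)
336^9 ≡ 132 (mod 361)
336^18 ≡ 96 (mod 361)
336^19 ≡ 127 (mod 361)
336^38 ≡ 245 (mod 361)
336^57 ≡ 69 (mod 361)
336^114 ≡ 68 (mod 361)
336^171 ≡ 360 (mod 361)
336^342 ≡ 1 (mod 361) ✓
So ord_361(336) = 342.

342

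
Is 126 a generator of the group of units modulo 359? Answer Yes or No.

Yes

φ(359) = 359 − 1 = 358 = 2 · 179.
It suffices to check that the order of 126 is not a proper divisor of 358: compute 126^(358/q) for q ∈ {2, 179}.
126^179 ≡ 358 (mod 359)  [q = 2: ≢ 1 ✓]
126^2 ≡ 80 (mod 359)  [q = 179: ≢ 1 ✓]
All checks pass, so 126 has order 358 and is a primitive root modulo 359.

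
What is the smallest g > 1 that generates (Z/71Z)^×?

7

φ(71) = 71 − 1 = 70 = 2 · 5 · 7.
g is a primitive root iff g^(70/q) ≢ 1 (mod 71) for each prime q ∈ {2, 5, 7}.
g = 2: 2^35 ≡ 1 — hits 1, so not a primitive root.
g = 3: 3^35 ≡ 1 — hits 1, so not a primitive root.
g = 4: 4^35 ≡ 1 — hits 1, so not a primitive root.
g = 5: 5^35 ≡ 1 — hits 1, so not a primitive root.
g = 6: 6^35 ≡ 1 — hits 1, so not a primitive root.
g = 7: 7^35 ≡ 70; 7^14 ≡ 54; 7^10 ≡ 45 — none is 1, so 7 is a primitive root.
The smallest primitive root modulo 71 is 7.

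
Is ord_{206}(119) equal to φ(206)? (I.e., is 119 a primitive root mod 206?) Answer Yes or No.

No

φ(206) = φ(2)·φ(103) = 1·102 = 102 = 2 · 3 · 17.
Test 119^(102/q) mod 206 for each prime factor q of 102:
119^51 ≡ 1 (mod 206)  [q = 2: ≡ 1 ✗]
119^34 ≡ 149 (mod 206)  [q = 3: ≢ 1 ✓]
119^6 ≡ 61 (mod 206)  [q = 17: ≢ 1 ✓]
Since 119^51 ≡ 1, the order of 119 divides 51 < 102, so 119 is not a primitive root.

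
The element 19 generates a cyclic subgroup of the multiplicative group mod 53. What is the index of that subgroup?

1

Since 19 ∈ (Z/53Z)^×, its order divides φ(53) = 53 − 1 = 52 = 2^2 · 13.
Divisors of 52: 1, 2, 4, 13, 26, 52.
Test each divisor d:
19^1 ≡ 19 (mod 53)
19^2 ≡ 43 (mod 53)
19^4 ≡ 47 (mod 53)
19^13 ≡ 30 (mod 53)
19^26 ≡ 52 (mod 53)
19^52 ≡ 1 (mod 53) ✓
Thus |⟨19⟩| = ord(19) = 52.
The index is φ(53) / ord(19) = 52 / 52 = 1.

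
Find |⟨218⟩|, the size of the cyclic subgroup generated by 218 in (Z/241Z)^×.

80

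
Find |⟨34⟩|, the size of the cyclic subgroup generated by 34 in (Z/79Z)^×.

78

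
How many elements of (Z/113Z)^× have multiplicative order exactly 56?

24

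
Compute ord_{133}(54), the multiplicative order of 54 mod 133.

Since 54 ∈ (Z/133Z)^×, its order divides φ(133) = φ(7·19) = (7−1)·(19−1) = 6·18 = 108 = 2^2 · 3^3.
Divisors of 108: 1, 2, 3, 4, 6, 9, 12, 18, 27, 36, 54, 108.
Evaluate successive powers at the divisors of 108:
54^1 ≡ 54
54^2 ≡ 123
54^3 ≡ 125
54^4 ≡ 100
54^6 ≡ 64
54^9 ≡ 20
54^12 ≡ 106
54^18 ≡ 1
So ord_133(54) = 18.

18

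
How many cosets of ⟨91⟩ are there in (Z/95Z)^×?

ord(91) | φ(95) = φ(5·19) = (5−1)·(19−1) = 4·18 = 72 = 2^3 · 3^2.
Divisors of 72: 1, 2, 3, 4, 6, 8, 9, 12, 18, 24, 36, 72.
Compute 91^d (mod 95) for the divisors d until we hit 1:
91^1 ≡ 91 (mod 95)
91^2 ≡ 16 (mod 95)
91^3 ≡ 31 (mod 95)
91^4 ≡ 66 (mod 95)
91^6 ≡ 11 (mod 95)
91^8 ≡ 81 (mod 95)
91^9 ≡ 56 (mod 95)
91^12 ≡ 26 (mod 95)
91^18 ≡ 1 (mod 95) ✓
Thus |⟨91⟩| = ord(91) = 18.
Index = |(Z/95Z)^×| / |⟨91⟩| = 72 / 18 = 4.

4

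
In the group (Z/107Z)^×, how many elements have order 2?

1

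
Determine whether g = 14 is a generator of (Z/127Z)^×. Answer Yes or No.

φ(127) = 127 − 1 = 126 = 2 · 3^2 · 7.
14 is a primitive root mod 127 iff 14^(φ(127)/q) ≢ 1 for every prime q | φ(127), i.e. q ∈ {2, 3, 7}.
14^63 ≡ 126 (mod 127)  [q = 2: ≢ 1 ✓]
14^42 ≡ 107 (mod 127)  [q = 3: ≢ 1 ✓]
14^18 ≡ 8 (mod 127)  [q = 7: ≢ 1 ✓]
Every test exponent gives a nontrivial residue, hence 14 generates the full group.

Yes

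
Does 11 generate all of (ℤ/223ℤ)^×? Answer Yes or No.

Yes

φ(223) = 223 − 1 = 222 = 2 · 3 · 37.
An element g generates (Z/223Z)^× iff g^(222/q) ≢ 1 (mod 223) for each prime q ∈ {2, 3, 37}.
11^111 ≡ 222 (mod 223)  [q = 2: ≢ 1 ✓]
11^74 ≡ 39 (mod 223)  [q = 3: ≢ 1 ✓]
11^6 ≡ 49 (mod 223)  [q = 37: ≢ 1 ✓]
All checks pass, so 11 has order 222 and is a primitive root modulo 223.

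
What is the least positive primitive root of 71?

7

φ(71) = 71 − 1 = 70 = 2 · 5 · 7.
g is a primitive root iff g^(70/q) ≢ 1 (mod 71) for each prime q ∈ {2, 5, 7}.
g = 2: 2^35 ≡ 1 — hits 1, so not a primitive root.
g = 3: 3^35 ≡ 1 — hits 1, so not a primitive root.
g = 4: 4^35 ≡ 1 — hits 1, so not a primitive root.
g = 5: 5^35 ≡ 1 — hits 1, so not a primitive root.
g = 6: 6^35 ≡ 1 — hits 1, so not a primitive root.
g = 7: 7^35 ≡ 70; 7^14 ≡ 54; 7^10 ≡ 45 — none is 1, so 7 is a primitive root.
Hence the least primitive root of 71 is 7.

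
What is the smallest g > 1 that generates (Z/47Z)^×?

5

φ(47) = 47 − 1 = 46 = 2 · 23.
Test candidates g = 2, 3, … against the prime factors q ∈ {2, 23} of φ(47): g is a generator iff g^(46/q) ≢ 1 for every such q.
g = 2: 2^23 ≡ 1 — hits 1, so not a primitive root.
g = 3: 3^23 ≡ 1 — hits 1, so not a primitive root.
g = 4: 4^23 ≡ 1 — hits 1, so not a primitive root.
g = 5: 5^23 ≡ 46; 5^2 ≡ 25 — none is 1, so 5 is a primitive root.
The smallest primitive root modulo 47 is 5.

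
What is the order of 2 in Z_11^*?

10

Since 2 ∈ (Z/11Z)^×, its order divides φ(11) = 11 − 1 = 10 = 2 · 5.
Divisors of 10: 1, 2, 5, 10.
Check 2^d mod 11 for each divisor in increasing order:
2^1 ≡ 2
2^2 ≡ 4
2^5 ≡ 10
2^10 ≡ 1
Hence ord(2) = 10.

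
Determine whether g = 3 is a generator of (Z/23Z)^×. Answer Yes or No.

φ(23) = 23 − 1 = 22 = 2 · 11.
3 is a primitive root mod 23 iff 3^(φ(23)/q) ≢ 1 for every prime q | φ(23), i.e. q ∈ {2, 11}.
3^11 ≡ 1 (mod 23)  [q = 2: ≡ 1 ✗]
3^2 ≡ 9 (mod 23)  [q = 11: ≢ 1 ✓]
3^11 ≡ 1 shows ord(3) | 11, strictly less than φ(23); not a primitive root.

No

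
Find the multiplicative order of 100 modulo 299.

33

ord(100) | φ(299) = φ(13·23) = (13−1)·(23−1) = 12·22 = 264 = 2^3 · 3 · 11.
Divisors of 264: 1, 2, 3, 4, 6, 8, 11, 12, 22, 24, 33, 44, 66, 88, 132, 264.
Compute 100^d (mod 299) for the divisors d until we hit 1:
100^1 ≡ 100
100^2 ≡ 133
100^3 ≡ 144
100^4 ≡ 48
100^6 ≡ 105
100^8 ≡ 211
100^11 ≡ 185
100^12 ≡ 261
100^22 ≡ 139
100^24 ≡ 248
100^33 ≡ 1
Therefore the multiplicative order of 100 modulo 299 is 33.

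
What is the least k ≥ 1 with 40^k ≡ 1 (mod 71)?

By Lagrange's theorem, ord_71(40) divides φ(71) = 71 − 1 = 70 = 2 · 5 · 7.
Divisors of 70: 1, 2, 5, 7, 10, 14, 35, 70.
Test each divisor d:
40^1 ≡ 40 (mod 71)
40^2 ≡ 38 (mod 71)
40^5 ≡ 37 (mod 71)
40^7 ≡ 57 (mod 71)
40^10 ≡ 20 (mod 71)
40^14 ≡ 54 (mod 71)
40^35 ≡ 1 (mod 71) ✓
Hence ord(40) = 35.

35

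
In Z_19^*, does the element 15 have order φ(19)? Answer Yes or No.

φ(19) = 19 − 1 = 18 = 2 · 3^2.
An element g generates (Z/19Z)^× iff g^(18/q) ≢ 1 (mod 19) for each prime q ∈ {2, 3}.
15^9 ≡ 18 (mod 19)  [q = 2: ≢ 1 ✓]
15^6 ≡ 11 (mod 19)  [q = 3: ≢ 1 ✓]
None equal 1, so ord_19(15) = 18: 15 is a primitive root.

Yes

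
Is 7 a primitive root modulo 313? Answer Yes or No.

φ(313) = 313 − 1 = 312 = 2^3 · 3 · 13.
An element g generates (Z/313Z)^× iff g^(312/q) ≢ 1 (mod 313) for each prime q ∈ {2, 3, 13}.
7^156 ≡ 312 (mod 313)  [q = 2: ≢ 1 ✓]
7^104 ≡ 1 (mod 313)  [q = 3: ≡ 1 ✗]
7^24 ≡ 58 (mod 313)  [q = 13: ≢ 1 ✓]
7^104 ≡ 1 shows ord(7) | 104, strictly less than φ(313); not a primitive root.

No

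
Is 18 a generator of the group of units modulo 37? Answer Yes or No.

Yes

φ(37) = 37 − 1 = 36 = 2^2 · 3^2.
Test 18^(36/q) mod 37 for each prime factor q of 36:
18^18 ≡ 36 (mod 37)  [q = 2: ≢ 1 ✓]
18^12 ≡ 10 (mod 37)  [q = 3: ≢ 1 ✓]
All checks pass, so 18 has order 36 and is a primitive root modulo 37.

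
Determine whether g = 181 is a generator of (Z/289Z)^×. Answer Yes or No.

Yes

φ(289) = φ(17^2) = 17·(17−1) = 272 = 2^4 · 17.
Test 181^(272/q) mod 289 for each prime factor q of 272:
181^136 ≡ 288 (mod 289)  [q = 2: ≢ 1 ✓]
181^16 ≡ 86 (mod 289)  [q = 17: ≢ 1 ✓]
Every test exponent gives a nontrivial residue, hence 181 generates the full group.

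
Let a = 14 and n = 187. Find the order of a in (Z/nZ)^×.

80

Since 14 ∈ (Z/187Z)^×, its order divides φ(187) = φ(11·17) = (11−1)·(17−1) = 10·16 = 160 = 2^5 · 5.
Divisors of 160: 1, 2, 4, 5, 8, 10, 16, 20, 32, 40, 80, 160.
Test each divisor d:
14^1 ≡ 14 (mod 187)
14^2 ≡ 9 (mod 187)
14^4 ≡ 81 (mod 187)
14^5 ≡ 12 (mod 187)
14^8 ≡ 16 (mod 187)
14^10 ≡ 144 (mod 187)
14^16 ≡ 69 (mod 187)
14^20 ≡ 166 (mod 187)
14^32 ≡ 86 (mod 187)
14^40 ≡ 67 (mod 187)
14^80 ≡ 1 (mod 187) ✓
Therefore the multiplicative order of 14 modulo 187 is 80.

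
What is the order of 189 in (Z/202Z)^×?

25

Since 189 ∈ (Z/202Z)^×, its order divides φ(202) = φ(2)·φ(101) = 1·100 = 100 = 2^2 · 5^2.
Divisors of 100: 1, 2, 4, 5, 10, 20, 25, 50, 100.
Check 189^d mod 202 for each divisor in increasing order:
189^1 ≡ 189 (mod 202)
189^2 ≡ 169 (mod 202)
189^4 ≡ 79 (mod 202)
189^5 ≡ 185 (mod 202)
189^10 ≡ 87 (mod 202)
189^20 ≡ 95 (mod 202)
189^25 ≡ 1 (mod 202) ✓
So ord_202(189) = 25.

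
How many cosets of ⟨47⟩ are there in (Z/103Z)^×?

The order of 47 must divide φ(103) = 103 − 1 = 102 = 2 · 3 · 17.
Divisors of 102: 1, 2, 3, 6, 17, 34, 51, 102.
Evaluate successive powers at the divisors of 102:
47^1 ≡ 47 (mod 103)
47^2 ≡ 46 (mod 103)
47^3 ≡ 102 (mod 103)
47^6 ≡ 1 (mod 103) ✓
So ord_103(47) = 6, hence |⟨47⟩| = 6.
[(Z/103Z)^× : ⟨47⟩] = 102/6 = 17.

17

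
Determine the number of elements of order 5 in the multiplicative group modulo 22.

4

φ(22) = φ(2)·φ(11) = 1·10 = 10 = 2 · 5.
(Z/22Z)^× is cyclic (|G| = 10); a cyclic group of order m has exactly φ(d) elements of each order d | m, and none otherwise.
5 | 10, and φ(5) = 5 − 1 = 4.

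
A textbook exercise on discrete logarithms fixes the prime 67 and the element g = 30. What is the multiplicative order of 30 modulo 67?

The order of 30 must divide φ(67) = 67 − 1 = 66 = 2 · 3 · 11.
Divisors of 66: 1, 2, 3, 6, 11, 22, 33, 66.
Check 30^d mod 67 for each divisor in increasing order:
30^1 ≡ 30 (mod 67)
30^2 ≡ 29 (mod 67)
30^3 ≡ 66 (mod 67)
30^6 ≡ 1 (mod 67) ✓
The smallest such exponent is 6, so the order of 30 is 6.

6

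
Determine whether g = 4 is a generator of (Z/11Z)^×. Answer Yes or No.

φ(11) = 11 − 1 = 10 = 2 · 5.
It suffices to check that the order of 4 is not a proper divisor of 10: compute 4^(10/q) for q ∈ {2, 5}.
4^5 ≡ 1 (mod 11)  [q = 2: ≡ 1 ✗]
4^2 ≡ 5 (mod 11)  [q = 5: ≢ 1 ✓]
Since 4^5 ≡ 1, the order of 4 divides 5 < 10, so 4 is not a primitive root.

No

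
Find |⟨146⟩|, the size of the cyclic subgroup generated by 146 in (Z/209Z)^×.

90

ord(146) | φ(209) = φ(11·19) = (11−1)·(19−1) = 10·18 = 180 = 2^2 · 3^2 · 5.
Divisors of 180: 1, 2, 3, 4, 5, 6, 9, 10, 12, 15, 18, 20, 30, 36, 45, 60, 90, 180.
Evaluate successive powers at the divisors of 180:
146^1 ≡ 146 (mod 209)
146^2 ≡ 207 (mod 209)
146^3 ≡ 126 (mod 209)
146^4 ≡ 4 (mod 209)
146^5 ≡ 166 (mod 209)
146^6 ≡ 201 (mod 209)
146^9 ≡ 37 (mod 209)
146^10 ≡ 177 (mod 209)
146^12 ≡ 64 (mod 209)
146^15 ≡ 122 (mod 209)
146^18 ≡ 115 (mod 209)
146^20 ≡ 188 (mod 209)
146^30 ≡ 45 (mod 209)
146^36 ≡ 58 (mod 209)
146^45 ≡ 56 (mod 209)
146^60 ≡ 144 (mod 209)
146^90 ≡ 1 (mod 209) ✓
Therefore the multiplicative order of 146 modulo 209 is 90.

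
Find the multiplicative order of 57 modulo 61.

ord(57) | φ(61) = 61 − 1 = 60 = 2^2 · 3 · 5.
Divisors of 60: 1, 2, 3, 4, 5, 6, 10, 12, 15, 20, 30, 60.
Compute 57^d (mod 61) for the divisors d until we hit 1:
57^1 ≡ 57 (mod 61)
57^2 ≡ 16 (mod 61)
57^3 ≡ 58 (mod 61)
57^4 ≡ 12 (mod 61)
57^5 ≡ 13 (mod 61)
57^6 ≡ 9 (mod 61)
57^10 ≡ 47 (mod 61)
57^12 ≡ 20 (mod 61)
57^15 ≡ 1 (mod 61) ✓
Hence ord(57) = 15.

15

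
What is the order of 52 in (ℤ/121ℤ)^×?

110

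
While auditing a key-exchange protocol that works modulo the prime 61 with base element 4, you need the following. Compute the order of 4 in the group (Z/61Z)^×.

30

ord(4) | φ(61) = 61 − 1 = 60 = 2^2 · 3 · 5.
Divisors of 60: 1, 2, 3, 4, 5, 6, 10, 12, 15, 20, 30, 60.
Test each divisor d:
4^1 ≡ 4
4^2 ≡ 16
4^3 ≡ 3
4^4 ≡ 12
4^5 ≡ 48
4^6 ≡ 9
4^10 ≡ 47
4^12 ≡ 20
4^15 ≡ 60
4^20 ≡ 13
4^30 ≡ 1
Hence ord(4) = 30.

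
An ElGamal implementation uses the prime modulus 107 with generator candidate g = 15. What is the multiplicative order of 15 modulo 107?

106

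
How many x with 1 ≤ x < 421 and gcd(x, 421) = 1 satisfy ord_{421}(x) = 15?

8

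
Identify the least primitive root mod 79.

3

φ(79) = 79 − 1 = 78 = 2 · 3 · 13.
Test candidates g = 2, 3, … against the prime factors q ∈ {2, 3, 13} of φ(79): g is a generator iff g^(78/q) ≢ 1 for every such q.
g = 2: 2^39 ≡ 1 — hits 1, so not a primitive root.
g = 3: 3^39 ≡ 78; 3^26 ≡ 23; 3^6 ≡ 18 — none is 1, so 3 is a primitive root.
The smallest primitive root modulo 79 is 3.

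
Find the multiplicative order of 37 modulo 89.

The order of 37 must divide φ(89) = 89 − 1 = 88 = 2^3 · 11.
Divisors of 88: 1, 2, 4, 8, 11, 22, 44, 88.
Evaluate successive powers at the divisors of 88:
37^1 ≡ 37
37^2 ≡ 34
37^4 ≡ 88
37^8 ≡ 1
Therefore the multiplicative order of 37 modulo 89 is 8.

8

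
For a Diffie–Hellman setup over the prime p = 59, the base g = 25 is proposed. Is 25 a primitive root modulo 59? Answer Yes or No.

No

φ(59) = 59 − 1 = 58 = 2 · 29.
An element g generates (Z/59Z)^× iff g^(58/q) ≢ 1 (mod 59) for each prime q ∈ {2, 29}.
25^29 ≡ 1 (mod 59)  [q = 2: ≡ 1 ✗]
25^2 ≡ 35 (mod 59)  [q = 29: ≢ 1 ✓]
Since 25^29 ≡ 1, the order of 25 divides 29 < 58, so 25 is not a primitive root.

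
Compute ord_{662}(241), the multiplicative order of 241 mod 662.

By Lagrange's theorem, ord_662(241) divides φ(662) = φ(2)·φ(331) = 1·330 = 330 = 2 · 3 · 5 · 11.
Divisors of 330: 1, 2, 3, 5, 6, 10, 11, 15, 22, 30, 33, 55, 66, 110, 165, 330.
Compute 241^d (mod 662) for the divisors d until we hit 1:
241^1 ≡ 241 (mod 662)
241^2 ≡ 487 (mod 662)
241^3 ≡ 193 (mod 662)
241^5 ≡ 649 (mod 662)
241^6 ≡ 177 (mod 662)
241^10 ≡ 169 (mod 662)
241^11 ≡ 347 (mod 662)
241^15 ≡ 451 (mod 662)
241^22 ≡ 587 (mod 662)
241^30 ≡ 167 (mod 662)
241^33 ≡ 455 (mod 662)
241^55 ≡ 299 (mod 662)
241^66 ≡ 481 (mod 662)
241^110 ≡ 31 (mod 662)
241^165 ≡ 1 (mod 662) ✓
So ord_662(241) = 165.

165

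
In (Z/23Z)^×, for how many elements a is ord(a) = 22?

φ(23) = 23 − 1 = 22 = 2 · 11.
(Z/23Z)^× is cyclic (|G| = 22); a cyclic group of order m has exactly φ(d) elements of each order d | m, and none otherwise.
22 = 2 · 11 divides 22, and φ(22) = 10.

10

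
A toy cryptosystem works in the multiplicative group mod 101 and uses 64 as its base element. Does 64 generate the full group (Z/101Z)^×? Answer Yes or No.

φ(101) = 101 − 1 = 100 = 2^2 · 5^2.
An element g generates (Z/101Z)^× iff g^(100/q) ≢ 1 (mod 101) for each prime q ∈ {2, 5}.
64^50 ≡ 1 (mod 101)  [q = 2: ≡ 1 ✗]
64^20 ≡ 95 (mod 101)  [q = 5: ≢ 1 ✓]
The check at q = 2 fails, so 64 generates a proper subgroup.

No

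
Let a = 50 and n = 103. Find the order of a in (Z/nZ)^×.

51

ord(50) | φ(103) = 103 − 1 = 102 = 2 · 3 · 17.
Divisors of 102: 1, 2, 3, 6, 17, 34, 51, 102.
Test each divisor d:
50^1 ≡ 50 (mod 103)
50^2 ≡ 28 (mod 103)
50^3 ≡ 61 (mod 103)
50^6 ≡ 13 (mod 103)
50^17 ≡ 46 (mod 103)
50^34 ≡ 56 (mod 103)
50^51 ≡ 1 (mod 103) ✓
So ord_103(50) = 51.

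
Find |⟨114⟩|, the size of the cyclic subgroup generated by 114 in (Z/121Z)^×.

55

ord(114) | φ(121) = φ(11^2) = 11·(11−1) = 110 = 2 · 5 · 11.
Divisors of 110: 1, 2, 5, 10, 11, 22, 55, 110.
Check 114^d mod 121 for each divisor in increasing order:
114^1 ≡ 114 (mod 121)
114^2 ≡ 49 (mod 121)
114^5 ≡ 12 (mod 121)
114^10 ≡ 23 (mod 121)
114^11 ≡ 81 (mod 121)
114^22 ≡ 27 (mod 121)
114^55 ≡ 1 (mod 121) ✓
So ord_121(114) = 55.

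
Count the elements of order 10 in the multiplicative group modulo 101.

φ(101) = 101 − 1 = 100 = 2^2 · 5^2.
Since (Z/101Z)^× is cyclic of order 100, the number of elements of order d is φ(d) when d | 100 and 0 otherwise.
10 = 2 · 5 divides 100, and φ(10) = 4.

4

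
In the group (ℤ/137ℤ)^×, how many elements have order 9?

φ(137) = 137 − 1 = 136 = 2^3 · 17.
(Z/137Z)^× is cyclic (|G| = 136); a cyclic group of order m has exactly φ(d) elements of each order d | m, and none otherwise.
9 does not divide 136, so no element of (Z/137Z)^× has order 9.

0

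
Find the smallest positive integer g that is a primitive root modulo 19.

φ(19) = 19 − 1 = 18 = 2 · 3^2.
g is a primitive root iff g^(18/q) ≢ 1 (mod 19) for each prime q ∈ {2, 3}.
g = 2: 2^9 ≡ 18; 2^6 ≡ 7 — none is 1, so 2 is a primitive root.
The smallest primitive root modulo 19 is 2.

2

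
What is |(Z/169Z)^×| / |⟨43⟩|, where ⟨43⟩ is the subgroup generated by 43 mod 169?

ord(43) | φ(169) = φ(13^2) = 13·(13−1) = 156 = 2^2 · 3 · 13.
Divisors of 156: 1, 2, 3, 4, 6, 12, 13, 26, 39, 52, 78, 156.
Compute 43^d (mod 169) for the divisors d until we hit 1:
43^1 ≡ 43
43^2 ≡ 159
43^3 ≡ 77
43^4 ≡ 100
43^6 ≡ 14
43^12 ≡ 27
43^13 ≡ 147
43^26 ≡ 146
43^39 ≡ 168
43^52 ≡ 22
43^78 ≡ 1
So ord_169(43) = 78, hence |⟨43⟩| = 78.
The index is φ(169) / ord(43) = 156 / 78 = 2.

2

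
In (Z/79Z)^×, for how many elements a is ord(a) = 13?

12

φ(79) = 79 − 1 = 78 = 2 · 3 · 13.
(Z/79Z)^× is cyclic (|G| = 78); a cyclic group of order m has exactly φ(d) elements of each order d | m, and none otherwise.
13 | 78, and φ(13) = 13 − 1 = 12.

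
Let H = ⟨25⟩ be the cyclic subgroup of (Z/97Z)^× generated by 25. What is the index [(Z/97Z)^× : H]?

By Lagrange's theorem, ord_97(25) divides φ(97) = 97 − 1 = 96 = 2^5 · 3.
Divisors of 96: 1, 2, 3, 4, 6, 8, 12, 16, 24, 32, 48, 96.
Check 25^d mod 97 for each divisor in increasing order:
25^1 ≡ 25
25^2 ≡ 43
25^3 ≡ 8
25^4 ≡ 6
25^6 ≡ 64
25^8 ≡ 36
25^12 ≡ 22
25^16 ≡ 35
25^24 ≡ 96
25^32 ≡ 61
25^48 ≡ 1
The order of 25 is 48, so the subgroup it generates has 48 elements.
The index is φ(97) / ord(25) = 96 / 48 = 2.

2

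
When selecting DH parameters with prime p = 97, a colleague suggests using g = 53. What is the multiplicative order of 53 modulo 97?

Since 53 ∈ (Z/97Z)^×, its order divides φ(97) = 97 − 1 = 96 = 2^5 · 3.
Divisors of 96: 1, 2, 3, 4, 6, 8, 12, 16, 24, 32, 48, 96.
Compute 53^d (mod 97) for the divisors d until we hit 1:
53^1 ≡ 53 (mod 97)
53^2 ≡ 93 (mod 97)
53^3 ≡ 79 (mod 97)
53^4 ≡ 16 (mod 97)
53^6 ≡ 33 (mod 97)
53^8 ≡ 62 (mod 97)
53^12 ≡ 22 (mod 97)
53^16 ≡ 61 (mod 97)
53^24 ≡ 96 (mod 97)
53^32 ≡ 35 (mod 97)
53^48 ≡ 1 (mod 97) ✓
So ord_97(53) = 48.

48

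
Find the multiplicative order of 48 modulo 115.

44

Since 48 ∈ (Z/115Z)^×, its order divides φ(115) = φ(5·23) = (5−1)·(23−1) = 4·22 = 88 = 2^3 · 11.
Divisors of 88: 1, 2, 4, 8, 11, 22, 44, 88.
Compute 48^d (mod 115) for the divisors d until we hit 1:
48^1 ≡ 48 (mod 115)
48^2 ≡ 4 (mod 115)
48^4 ≡ 16 (mod 115)
48^8 ≡ 26 (mod 115)
48^11 ≡ 47 (mod 115)
48^22 ≡ 24 (mod 115)
48^44 ≡ 1 (mod 115) ✓
Therefore the multiplicative order of 48 modulo 115 is 44.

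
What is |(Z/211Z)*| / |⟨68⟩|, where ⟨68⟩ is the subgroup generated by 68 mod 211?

3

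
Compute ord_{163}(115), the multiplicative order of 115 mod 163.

Since 115 ∈ (Z/163Z)^×, its order divides φ(163) = 163 − 1 = 162 = 2 · 3^4.
Divisors of 162: 1, 2, 3, 6, 9, 18, 27, 54, 81, 162.
Check 115^d mod 163 for each divisor in increasing order:
115^1 ≡ 115
115^2 ≡ 22
115^3 ≡ 85
115^6 ≡ 53
115^9 ≡ 104
115^18 ≡ 58
115^27 ≡ 1
Hence ord(115) = 27.

27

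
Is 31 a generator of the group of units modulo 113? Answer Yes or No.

No

φ(113) = 113 − 1 = 112 = 2^4 · 7.
It suffices to check that the order of 31 is not a proper divisor of 112: compute 31^(112/q) for q ∈ {2, 7}.
31^56 ≡ 1 (mod 113)  [q = 2: ≡ 1 ✗]
31^16 ≡ 49 (mod 113)  [q = 7: ≢ 1 ✓]
The check at q = 2 fails, so 31 generates a proper subgroup.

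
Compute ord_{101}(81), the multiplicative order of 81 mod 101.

Since 81 ∈ (Z/101Z)^×, its order divides φ(101) = 101 − 1 = 100 = 2^2 · 5^2.
Divisors of 100: 1, 2, 4, 5, 10, 20, 25, 50, 100.
Evaluate successive powers at the divisors of 100:
81^1 ≡ 81
81^2 ≡ 97
81^4 ≡ 16
81^5 ≡ 84
81^10 ≡ 87
81^20 ≡ 95
81^25 ≡ 1
The smallest such exponent is 25, so the order of 81 is 25.

25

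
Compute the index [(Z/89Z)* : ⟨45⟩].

8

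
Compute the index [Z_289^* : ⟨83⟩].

By Lagrange's theorem, ord_289(83) divides φ(289) = φ(17^2) = 17·(17−1) = 272 = 2^4 · 17.
Divisors of 272: 1, 2, 4, 8, 16, 17, 34, 68, 136, 272.
Test each divisor d:
83^1 ≡ 83
83^2 ≡ 242
83^4 ≡ 186
83^8 ≡ 205
83^16 ≡ 120
83^17 ≡ 134
83^34 ≡ 38
83^68 ≡ 288
83^136 ≡ 1
Thus |⟨83⟩| = ord(83) = 136.
Index = |(Z/289Z)^×| / |⟨83⟩| = 272 / 136 = 2.

2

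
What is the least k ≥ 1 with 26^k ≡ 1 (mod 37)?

3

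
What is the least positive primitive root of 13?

2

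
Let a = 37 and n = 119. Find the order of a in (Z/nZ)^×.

48

ord(37) | φ(119) = φ(7·17) = (7−1)·(17−1) = 6·16 = 96 = 2^5 · 3.
Divisors of 96: 1, 2, 3, 4, 6, 8, 12, 16, 24, 32, 48, 96.
Compute 37^d (mod 119) for the divisors d until we hit 1:
37^1 ≡ 37
37^2 ≡ 60
37^3 ≡ 78
37^4 ≡ 30
37^6 ≡ 15
37^8 ≡ 67
37^12 ≡ 106
37^16 ≡ 86
37^24 ≡ 50
37^32 ≡ 18
37^48 ≡ 1
Hence ord(37) = 48.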